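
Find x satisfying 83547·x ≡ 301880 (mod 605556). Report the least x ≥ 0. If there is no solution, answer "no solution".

gcd(83547, 605556):
605556 = 7*83547 + 20727
83547 = 4*20727 + 639
20727 = 32*639 + 279
639 = 2*279 + 81
279 = 3*81 + 36
81 = 2*36 + 9
36 = 4*9 + 0
gcd = 9, but 9 ∤ 301880, so the congruence has no solution.

no solution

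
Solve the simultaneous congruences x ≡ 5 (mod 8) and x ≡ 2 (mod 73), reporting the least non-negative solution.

221

Write x = 5 + 8·k. Then 8·k ≡ 2 − 5 ≡ 70 (mod 73).
Need 8⁻¹ mod 73. Extended Euclid on (73, 8):
73 = 9*8 + 1
8 = 8*1 + 0
Back-substitute:
1 = 73 − 9·8
8⁻¹ ≡ 64 (mod 73), so k ≡ 64·70 ≡ 27 (mod 73).
x = 5 + 8·27 = 221.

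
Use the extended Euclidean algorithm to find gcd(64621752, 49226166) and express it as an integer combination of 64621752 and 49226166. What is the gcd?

6

Euclidean algorithm:
64621752 = 1*49226166 + 15395586
49226166 = 3*15395586 + 3039408
15395586 = 5*3039408 + 198546
3039408 = 15*198546 + 61218
198546 = 3*61218 + 14892
61218 = 4*14892 + 1650
14892 = 9*1650 + 42
1650 = 39*42 + 12
42 = 3*12 + 6
12 = 2*6 + 0
gcd(64621752, 49226166) = 6.
Back-substituting:
6 = 42 − 3·12
6 = −3·1650 + 118·42
6 = 118·14892 − 1065·1650
6 = −1065·61218 + 4378·14892
6 = 4378·198546 − 14199·61218
6 = −14199·3039408 + 217363·198546
6 = 217363·15395586 − 1101014·3039408
6 = −1101014·49226166 + 3520405·15395586
6 = 3520405·64621752 − 4621419·49226166
So 6 = (3520405)·64621752 + (-4621419)·49226166.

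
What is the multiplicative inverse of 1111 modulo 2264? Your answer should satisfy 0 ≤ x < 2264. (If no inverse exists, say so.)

Apply the Euclidean algorithm to 2264 and 1111:
2264 = 2*1111 + 42
1111 = 26*42 + 19
42 = 2*19 + 4
19 = 4*4 + 3
4 = 1*3 + 1
3 = 3*1 + 0
The gcd is 1. Working backward:
1 = 4 − 3
1 = −19 + 5·4
1 = 5·42 − 11·19
1 = −11·1111 + 291·42
1 = 291·2264 − 593·1111
So 1111·(-593) ≡ 1 (mod 2264), and -593 ≡ 1671 (mod 2264).

1671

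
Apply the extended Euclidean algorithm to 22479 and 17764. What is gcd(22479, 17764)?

1

Apply Euclid's algorithm to 22479 and 17764:
22479 = 1·17764 + 4715
17764 = 3·4715 + 3619
4715 = 1·3619 + 1096
3619 = 3·1096 + 331
1096 = 3·331 + 103
331 = 3·103 + 22
103 = 4·22 + 15
22 = 1·15 + 7
15 = 2·7 + 1
7 = 7·1 + 0
gcd(22479, 17764) = 1.
Working backward:
1 = 15 − 2·7
1 = −2·22 + 3·15
1 = 3·103 − 14·22
1 = −14·331 + 45·103
1 = 45·1096 − 149·331
1 = −149·3619 + 492·1096
1 = 492·4715 − 641·3619
1 = −641·17764 + 2415·4715
1 = 2415·22479 − 3056·17764
So 1 = (2415)·22479 + (-3056)·17764.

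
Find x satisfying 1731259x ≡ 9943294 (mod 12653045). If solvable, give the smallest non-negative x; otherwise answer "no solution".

First find gcd(1731259, 12653045):
12653045 = 7·1731259 + 534232
1731259 = 3·534232 + 128563
534232 = 4·128563 + 19980
128563 = 6·19980 + 8683
19980 = 2·8683 + 2614
8683 = 3·2614 + 841
2614 = 3·841 + 91
841 = 9·91 + 22
91 = 4·22 + 3
22 = 7·3 + 1
3 = 3·1 + 0
gcd = 1, so a unique solution mod 12653045 exists.
Back-substitute for the Bézout coefficients:
1 = 22 − 7·3
1 = −7·91 + 29·22
1 = 29·841 − 268·91
1 = −268·2614 + 833·841
1 = 833·8683 − 2767·2614
1 = −2767·19980 + 6367·8683
1 = 6367·128563 − 40969·19980
1 = −40969·534232 + 170243·128563
1 = 170243·1731259 − 551698·534232
1 = −551698·12653045 + 4032129·1731259
So 1731259·(4032129) ≡ 1 (mod 12653045), giving 1731259⁻¹ ≡ 4032129.
x ≡ 1731259⁻¹·9943294 ≡ 4032129·9943294 ≡ 3257206 (mod 12653045).

3257206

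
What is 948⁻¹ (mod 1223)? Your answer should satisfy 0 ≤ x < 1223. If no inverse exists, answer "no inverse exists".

1054

Run Euclid on (1223, 948):
1223 = 1*948 + 275
948 = 3*275 + 123
275 = 2*123 + 29
123 = 4*29 + 7
29 = 4*7 + 1
7 = 7*1 + 0
Since gcd(948, 1223) = 1, back-substitute to write 1 as a combination:
1 = 29 − 4·7
1 = −4·123 + 17·29
1 = 17·275 − 38·123
1 = −38·948 + 131·275
1 = 131·1223 − 169·948
Thus 948·(-169) ≡ 1 (mod 1223); reducing, -169 mod 1223 = 1054.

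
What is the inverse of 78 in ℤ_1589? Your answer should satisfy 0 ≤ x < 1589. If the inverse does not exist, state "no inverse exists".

gcd(1589, 78) by repeated division:
1589 = 20*78 + 29
78 = 2*29 + 20
29 = 1*20 + 9
20 = 2*9 + 2
9 = 4*2 + 1
2 = 2*1 + 0
The gcd is 1. Working backward:
1 = 9 − 4·2
1 = −4·20 + 9·9
1 = 9·29 − 13·20
1 = −13·78 + 35·29
1 = 35·1589 − 713·78
Thus 78·(-713) ≡ 1 (mod 1589); reducing, -713 mod 1589 = 876.

876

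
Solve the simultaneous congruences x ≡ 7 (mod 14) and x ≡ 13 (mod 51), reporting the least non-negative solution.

Write x = 7 + 14·k. Then 14·k ≡ 13 − 7 ≡ 6 (mod 51).
Need 14⁻¹ mod 51. Extended Euclid on (51, 14):
51 = 3×14 + 9
14 = 1×9 + 5
9 = 1×5 + 4
5 = 1×4 + 1
4 = 4×1 + 0
Back-substitute:
1 = 5 − 4
1 = −9 + 2·5
1 = 2·14 − 3·9
1 = −3·51 + 11·14
14⁻¹ ≡ 11 (mod 51), so k ≡ 11·6 ≡ 15 (mod 51).
x = 7 + 14·15 = 217.

217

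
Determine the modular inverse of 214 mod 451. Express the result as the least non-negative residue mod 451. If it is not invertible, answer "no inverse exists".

gcd(451, 214) by repeated division:
451 = 2*214 + 23
214 = 9*23 + 7
23 = 3*7 + 2
7 = 3*2 + 1
2 = 2*1 + 0
The gcd is 1. Working backward:
1 = 7 − 3·2
1 = −3·23 + 10·7
1 = 10·214 − 93·23
1 = −93·451 + 196·214
So 214·196 ≡ 1 (mod 451).

196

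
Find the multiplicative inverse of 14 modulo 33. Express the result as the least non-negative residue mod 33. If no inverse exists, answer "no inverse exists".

Extended Euclidean algorithm:
33 = 2×14 + 5
14 = 2×5 + 4
5 = 1×4 + 1
4 = 4×1 + 0
The gcd is 1. Working backward:
1 = 5 − 4
1 = −14 + 3·5
1 = 3·33 − 7·14
So 14·(-7) ≡ 1 (mod 33), and -7 ≡ 26 (mod 33).

26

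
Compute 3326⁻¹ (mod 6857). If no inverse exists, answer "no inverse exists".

5218

Extended Euclidean algorithm:
6857 = 2·3326 + 205
3326 = 16·205 + 46
205 = 4·46 + 21
46 = 2·21 + 4
21 = 5·4 + 1
4 = 4·1 + 0
gcd = 1, so the inverse exists. Back-substitute:
1 = 21 − 5·4
1 = −5·46 + 11·21
1 = 11·205 − 49·46
1 = −49·3326 + 795·205
1 = 795·6857 − 1639·3326
So 3326·(-1639) ≡ 1 (mod 6857), and -1639 ≡ 5218 (mod 6857).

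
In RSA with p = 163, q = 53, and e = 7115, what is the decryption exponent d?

5483

φ(n) = (p−1)(q−1) = 162·52 = 8424.
Need d with 7115·d ≡ 1 (mod 8424). Apply the extended Euclidean algorithm:
8424 = 1×7115 + 1309
7115 = 5×1309 + 570
1309 = 2×570 + 169
570 = 3×169 + 63
169 = 2×63 + 43
63 = 1×43 + 20
43 = 2×20 + 3
20 = 6×3 + 2
3 = 1×2 + 1
2 = 2×1 + 0
Back-substitute:
1 = 3 − 2
1 = −20 + 7·3
1 = 7·43 − 15·20
1 = −15·63 + 22·43
1 = 22·169 − 59·63
1 = −59·570 + 199·169
1 = 199·1309 − 457·570
1 = −457·7115 + 2484·1309
1 = 2484·8424 − 2941·7115
So 7115·(-2941) ≡ 1 (mod 8424), hence d ≡ -2941 ≡ 5483 (mod 8424).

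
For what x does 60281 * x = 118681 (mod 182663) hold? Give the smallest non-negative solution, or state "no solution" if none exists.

no solution

gcd(60281, 182663):
182663 = 3*60281 + 1820
60281 = 33*1820 + 221
1820 = 8*221 + 52
221 = 4*52 + 13
52 = 4*13 + 0
gcd = 13, but 13 ∤ 118681, so the congruence has no solution.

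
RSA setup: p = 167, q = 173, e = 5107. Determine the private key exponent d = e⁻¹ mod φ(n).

15123

φ(n) = (p−1)(q−1) = 166·172 = 28552.
Need d with 5107·d ≡ 1 (mod 28552). Apply the extended Euclidean algorithm:
28552 = 5*5107 + 3017
5107 = 1*3017 + 2090
3017 = 1*2090 + 927
2090 = 2*927 + 236
927 = 3*236 + 219
236 = 1*219 + 17
219 = 12*17 + 15
17 = 1*15 + 2
15 = 7*2 + 1
2 = 2*1 + 0
Back-substitute:
1 = 15 − 7·2
1 = −7·17 + 8·15
1 = 8·219 − 103·17
1 = −103·236 + 111·219
1 = 111·927 − 436·236
1 = −436·2090 + 983·927
1 = 983·3017 − 1419·2090
1 = −1419·5107 + 2402·3017
1 = 2402·28552 − 13429·5107
So 5107·(-13429) ≡ 1 (mod 28552), hence d ≡ -13429 ≡ 15123 (mod 28552).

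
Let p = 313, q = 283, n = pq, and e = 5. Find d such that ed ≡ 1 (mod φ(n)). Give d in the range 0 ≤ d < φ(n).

17597

φ(n) = (p−1)(q−1) = 312·282 = 87984.
Need d with 5·d ≡ 1 (mod 87984). Apply the extended Euclidean algorithm:
87984 = 17596*5 + 4
5 = 1*4 + 1
4 = 4*1 + 0
Back-substitute:
1 = 5 − 4
1 = −87984 + 17597·5
So 5·17597 ≡ 1 (mod 87984), hence d = 17597.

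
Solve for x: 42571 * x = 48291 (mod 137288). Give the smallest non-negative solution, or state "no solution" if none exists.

94201

First find gcd(42571, 137288):
137288 = 3*42571 + 9575
42571 = 4*9575 + 4271
9575 = 2*4271 + 1033
4271 = 4*1033 + 139
1033 = 7*139 + 60
139 = 2*60 + 19
60 = 3*19 + 3
19 = 6*3 + 1
3 = 3*1 + 0
gcd = 1, so a unique solution mod 137288 exists.
Back-substitute for the Bézout coefficients:
1 = 19 − 6·3
1 = −6·60 + 19·19
1 = 19·139 − 44·60
1 = −44·1033 + 327·139
1 = 327·4271 − 1352·1033
1 = −1352·9575 + 3031·4271
1 = 3031·42571 − 13476·9575
1 = −13476·137288 + 43459·42571
So 42571·(43459) ≡ 1 (mod 137288), giving 42571⁻¹ ≡ 43459.
x ≡ 42571⁻¹·48291 ≡ 43459·48291 ≡ 94201 (mod 137288).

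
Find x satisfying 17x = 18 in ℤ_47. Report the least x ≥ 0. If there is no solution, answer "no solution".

37

First find gcd(17, 47):
47 = 2*17 + 13
17 = 1*13 + 4
13 = 3*4 + 1
4 = 4*1 + 0
gcd = 1, so a unique solution mod 47 exists.
Back-substitute for the Bézout coefficients:
1 = 13 − 3·4
1 = −3·17 + 4·13
1 = 4·47 − 11·17
So 17·(-11) ≡ 1 (mod 47), giving 17⁻¹ ≡ 36.
x ≡ 17⁻¹·18 ≡ 36·18 ≡ 37 (mod 47).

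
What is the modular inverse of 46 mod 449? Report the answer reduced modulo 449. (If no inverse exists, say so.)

Run Euclid on (449, 46):
449 = 9*46 + 35
46 = 1*35 + 11
35 = 3*11 + 2
11 = 5*2 + 1
2 = 2*1 + 0
The gcd is 1. Working backward:
1 = 11 − 5·2
1 = −5·35 + 16·11
1 = 16·46 − 21·35
1 = −21·449 + 205·46
So 46·205 ≡ 1 (mod 449).

205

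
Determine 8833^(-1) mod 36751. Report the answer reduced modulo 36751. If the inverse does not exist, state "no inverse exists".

no inverse exists

Compute gcd(8833, 36751):
36751 = 4×8833 + 1419
8833 = 6×1419 + 319
1419 = 4×319 + 143
319 = 2×143 + 33
143 = 4×33 + 11
33 = 3×11 + 0
gcd(8833, 36751) = 11 ≠ 1, so 8833 has no multiplicative inverse modulo 36751.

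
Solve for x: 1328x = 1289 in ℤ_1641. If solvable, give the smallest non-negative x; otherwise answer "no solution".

1186

First find gcd(1328, 1641):
1641 = 1*1328 + 313
1328 = 4*313 + 76
313 = 4*76 + 9
76 = 8*9 + 4
9 = 2*4 + 1
4 = 4*1 + 0
gcd = 1, so a unique solution mod 1641 exists.
Back-substitute for the Bézout coefficients:
1 = 9 − 2·4
1 = −2·76 + 17·9
1 = 17·313 − 70·76
1 = −70·1328 + 297·313
1 = 297·1641 − 367·1328
So 1328·(-367) ≡ 1 (mod 1641), giving 1328⁻¹ ≡ 1274.
x ≡ 1328⁻¹·1289 ≡ 1274·1289 ≡ 1186 (mod 1641).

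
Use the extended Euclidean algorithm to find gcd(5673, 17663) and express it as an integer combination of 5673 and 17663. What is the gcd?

Euclidean algorithm:
17663 = 3*5673 + 644
5673 = 8*644 + 521
644 = 1*521 + 123
521 = 4*123 + 29
123 = 4*29 + 7
29 = 4*7 + 1
7 = 7*1 + 0
gcd(5673, 17663) = 1.
Back-substituting:
1 = 29 − 4·7
1 = −4·123 + 17·29
1 = 17·521 − 72·123
1 = −72·644 + 89·521
1 = 89·5673 − 784·644
1 = −784·17663 + 2441·5673
So 1 = (-784)·17663 + (2441)·5673.

1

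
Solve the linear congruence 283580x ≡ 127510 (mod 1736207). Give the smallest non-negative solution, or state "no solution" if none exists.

gcd(283580, 1736207):
1736207 = 6*283580 + 34727
283580 = 8*34727 + 5764
34727 = 6*5764 + 143
5764 = 40*143 + 44
143 = 3*44 + 11
44 = 4*11 + 0
gcd = 11, but 11 ∤ 127510, so the congruence has no solution.

no solution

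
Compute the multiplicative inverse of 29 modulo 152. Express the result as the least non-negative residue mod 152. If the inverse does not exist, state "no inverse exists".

Run Euclid on (152, 29):
152 = 5*29 + 7
29 = 4*7 + 1
7 = 7*1 + 0
Since gcd(29, 152) = 1, back-substitute to write 1 as a combination:
1 = 29 − 4·7
1 = −4·152 + 21·29
So 29·21 ≡ 1 (mod 152).

21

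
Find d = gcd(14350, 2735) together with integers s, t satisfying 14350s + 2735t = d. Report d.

5

Euclidean algorithm:
14350 = 5×2735 + 675
2735 = 4×675 + 35
675 = 19×35 + 10
35 = 3×10 + 5
10 = 2×5 + 0
gcd(14350, 2735) = 5.
Back-substituting:
5 = 35 − 3·10
5 = −3·675 + 58·35
5 = 58·2735 − 235·675
5 = −235·14350 + 1233·2735
So 5 = (-235)·14350 + (1233)·2735.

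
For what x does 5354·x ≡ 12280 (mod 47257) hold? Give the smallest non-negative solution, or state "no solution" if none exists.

33031

First find gcd(5354, 47257):
47257 = 8*5354 + 4425
5354 = 1*4425 + 929
4425 = 4*929 + 709
929 = 1*709 + 220
709 = 3*220 + 49
220 = 4*49 + 24
49 = 2*24 + 1
24 = 24*1 + 0
gcd = 1, so a unique solution mod 47257 exists.
Back-substitute for the Bézout coefficients:
1 = 49 − 2·24
1 = −2·220 + 9·49
1 = 9·709 − 29·220
1 = −29·929 + 38·709
1 = 38·4425 − 181·929
1 = −181·5354 + 219·4425
1 = 219·47257 − 1933·5354
So 5354·(-1933) ≡ 1 (mod 47257), giving 5354⁻¹ ≡ 45324.
x ≡ 5354⁻¹·12280 ≡ 45324·12280 ≡ 33031 (mod 47257).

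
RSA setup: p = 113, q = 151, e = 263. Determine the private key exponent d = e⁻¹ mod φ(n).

4727

φ(n) = (p−1)(q−1) = 112·150 = 16800.
Need d with 263·d ≡ 1 (mod 16800). Apply the extended Euclidean algorithm:
16800 = 63×263 + 231
263 = 1×231 + 32
231 = 7×32 + 7
32 = 4×7 + 4
7 = 1×4 + 3
4 = 1×3 + 1
3 = 3×1 + 0
Back-substitute:
1 = 4 − 3
1 = −7 + 2·4
1 = 2·32 − 9·7
1 = −9·231 + 65·32
1 = 65·263 − 74·231
1 = −74·16800 + 4727·263
So 263·4727 ≡ 1 (mod 16800), hence d = 4727.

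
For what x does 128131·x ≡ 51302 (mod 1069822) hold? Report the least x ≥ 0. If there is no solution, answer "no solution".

967834

First find gcd(128131, 1069822):
1069822 = 8*128131 + 44774
128131 = 2*44774 + 38583
44774 = 1*38583 + 6191
38583 = 6*6191 + 1437
6191 = 4*1437 + 443
1437 = 3*443 + 108
443 = 4*108 + 11
108 = 9*11 + 9
11 = 1*9 + 2
9 = 4*2 + 1
2 = 2*1 + 0
gcd = 1, so a unique solution mod 1069822 exists.
Back-substitute for the Bézout coefficients:
1 = 9 − 4·2
1 = −4·11 + 5·9
1 = 5·108 − 49·11
1 = −49·443 + 201·108
1 = 201·1437 − 652·443
1 = −652·6191 + 2809·1437
1 = 2809·38583 − 17506·6191
1 = −17506·44774 + 20315·38583
1 = 20315·128131 − 58136·44774
1 = −58136·1069822 + 485403·128131
So 128131·(485403) ≡ 1 (mod 1069822), giving 128131⁻¹ ≡ 485403.
x ≡ 128131⁻¹·51302 ≡ 485403·51302 ≡ 967834 (mod 1069822).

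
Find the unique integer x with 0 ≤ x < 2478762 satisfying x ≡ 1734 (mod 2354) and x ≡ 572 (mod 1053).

Write x = 1734 + 2354·k. Then 2354·k ≡ 572 − 1734 ≡ 944 (mod 1053).
Need 2354⁻¹ mod 1053. Extended Euclid on (1053, 248):
1053 = 4·248 + 61
248 = 4·61 + 4
61 = 15·4 + 1
4 = 4·1 + 0
Back-substitute:
1 = 61 − 15·4
1 = −15·248 + 61·61
1 = 61·1053 − 259·248
2354⁻¹ ≡ 794 (mod 1053), so k ≡ 794·944 ≡ 853 (mod 1053).
x = 1734 + 2354·853 = 2009696.

2009696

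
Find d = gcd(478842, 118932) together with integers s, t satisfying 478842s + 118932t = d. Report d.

6

Euclidean algorithm:
478842 = 4×118932 + 3114
118932 = 38×3114 + 600
3114 = 5×600 + 114
600 = 5×114 + 30
114 = 3×30 + 24
30 = 1×24 + 6
24 = 4×6 + 0
gcd(478842, 118932) = 6.
Working backward:
6 = 30 − 24
6 = −114 + 4·30
6 = 4·600 − 21·114
6 = −21·3114 + 109·600
6 = 109·118932 − 4163·3114
6 = −4163·478842 + 16761·118932
So 6 = (-4163)·478842 + (16761)·118932.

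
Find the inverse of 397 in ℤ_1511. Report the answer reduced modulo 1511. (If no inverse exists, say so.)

628

Apply the Euclidean algorithm to 1511 and 397:
1511 = 3·397 + 320
397 = 1·320 + 77
320 = 4·77 + 12
77 = 6·12 + 5
12 = 2·5 + 2
5 = 2·2 + 1
2 = 2·1 + 0
The gcd is 1. Working backward:
1 = 5 − 2·2
1 = −2·12 + 5·5
1 = 5·77 − 32·12
1 = −32·320 + 133·77
1 = 133·397 − 165·320
1 = −165·1511 + 628·397
So 397·628 ≡ 1 (mod 1511).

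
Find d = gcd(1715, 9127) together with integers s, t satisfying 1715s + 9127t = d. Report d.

Euclidean algorithm:
9127 = 5·1715 + 552
1715 = 3·552 + 59
552 = 9·59 + 21
59 = 2·21 + 17
21 = 1·17 + 4
17 = 4·4 + 1
4 = 4·1 + 0
gcd(1715, 9127) = 1.
Working backward:
1 = 17 − 4·4
1 = −4·21 + 5·17
1 = 5·59 − 14·21
1 = −14·552 + 131·59
1 = 131·1715 − 407·552
1 = −407·9127 + 2166·1715
So 1 = (-407)·9127 + (2166)·1715.

1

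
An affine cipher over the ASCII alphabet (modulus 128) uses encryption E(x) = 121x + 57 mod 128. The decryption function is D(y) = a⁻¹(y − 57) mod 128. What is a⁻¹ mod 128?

73

gcd(128, 121) by repeated division:
128 = 1×121 + 7
121 = 17×7 + 2
7 = 3×2 + 1
2 = 2×1 + 0
gcd = 1, so the inverse exists. Back-substitute:
1 = 7 − 3·2
1 = −3·121 + 52·7
1 = 52·128 − 55·121
Thus 121·(-55) ≡ 1 (mod 128); reducing, -55 mod 128 = 73.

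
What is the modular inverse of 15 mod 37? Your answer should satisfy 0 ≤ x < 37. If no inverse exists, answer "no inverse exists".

5

Apply the Euclidean algorithm to 37 and 15:
37 = 2×15 + 7
15 = 2×7 + 1
7 = 7×1 + 0
Since gcd(15, 37) = 1, back-substitute to write 1 as a combination:
1 = 15 − 2·7
1 = −2·37 + 5·15
So 15·5 ≡ 1 (mod 37).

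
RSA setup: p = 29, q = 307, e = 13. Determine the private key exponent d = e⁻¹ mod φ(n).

φ(n) = (p−1)(q−1) = 28·306 = 8568.
Need d with 13·d ≡ 1 (mod 8568). Apply the extended Euclidean algorithm:
8568 = 659×13 + 1
13 = 13×1 + 0
Back-substitute:
1 = 8568 − 659·13
So 13·(-659) ≡ 1 (mod 8568), hence d ≡ -659 ≡ 7909 (mod 8568).

7909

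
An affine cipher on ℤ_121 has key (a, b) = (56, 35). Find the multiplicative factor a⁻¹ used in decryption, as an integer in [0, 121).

Run Euclid on (121, 56):
121 = 2*56 + 9
56 = 6*9 + 2
9 = 4*2 + 1
2 = 2*1 + 0
Since gcd(56, 121) = 1, back-substitute to write 1 as a combination:
1 = 9 − 4·2
1 = −4·56 + 25·9
1 = 25·121 − 54·56
Hence 56⁻¹ ≡ -54 ≡ 67 (mod 121).

67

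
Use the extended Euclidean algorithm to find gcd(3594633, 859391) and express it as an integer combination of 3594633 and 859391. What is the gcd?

1

Repeated division:
3594633 = 4*859391 + 157069
859391 = 5*157069 + 74046
157069 = 2*74046 + 8977
74046 = 8*8977 + 2230
8977 = 4*2230 + 57
2230 = 39*57 + 7
57 = 8*7 + 1
7 = 7*1 + 0
gcd(3594633, 859391) = 1.
Back-substituting:
1 = 57 − 8·7
1 = −8·2230 + 313·57
1 = 313·8977 − 1260·2230
1 = −1260·74046 + 10393·8977
1 = 10393·157069 − 22046·74046
1 = −22046·859391 + 120623·157069
1 = 120623·3594633 − 504538·859391
So 1 = (120623)·3594633 + (-504538)·859391.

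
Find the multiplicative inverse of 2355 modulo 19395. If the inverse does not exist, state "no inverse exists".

no inverse exists

Compute gcd(2355, 19395):
19395 = 8·2355 + 555
2355 = 4·555 + 135
555 = 4·135 + 15
135 = 9·15 + 0
The gcd is 15, not 1, hence no inverse exists.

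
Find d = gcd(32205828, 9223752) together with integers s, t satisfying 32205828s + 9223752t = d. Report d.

12

Repeated division:
32205828 = 3*9223752 + 4534572
9223752 = 2*4534572 + 154608
4534572 = 29*154608 + 50940
154608 = 3*50940 + 1788
50940 = 28*1788 + 876
1788 = 2*876 + 36
876 = 24*36 + 12
36 = 3*12 + 0
gcd(32205828, 9223752) = 12.
Express as a combination:
12 = 876 − 24·36
12 = −24·1788 + 49·876
12 = 49·50940 − 1396·1788
12 = −1396·154608 + 4237·50940
12 = 4237·4534572 − 124269·154608
12 = −124269·9223752 + 252775·4534572
12 = 252775·32205828 − 882594·9223752
So 12 = (252775)·32205828 + (-882594)·9223752.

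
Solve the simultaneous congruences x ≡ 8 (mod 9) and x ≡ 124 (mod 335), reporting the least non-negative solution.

Write x = 8 + 9·k. Then 9·k ≡ 124 − 8 ≡ 116 (mod 335).
Need 9⁻¹ mod 335. Extended Euclid on (335, 9):
335 = 37×9 + 2
9 = 4×2 + 1
2 = 2×1 + 0
Back-substitute:
1 = 9 − 4·2
1 = −4·335 + 149·9
9⁻¹ ≡ 149 (mod 335), so k ≡ 149·116 ≡ 199 (mod 335).
x = 8 + 9·199 = 1799.

1799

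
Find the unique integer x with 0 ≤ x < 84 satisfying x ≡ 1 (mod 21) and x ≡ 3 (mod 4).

Write x = 1 + 21·k. Then 21·k ≡ 3 − 1 ≡ 2 (mod 4).
Need 21⁻¹ mod 4. Extended Euclid on (4, 1):
4 = 4*1 + 0
21⁻¹ ≡ 1 (mod 4), so k ≡ 1·2 ≡ 2 (mod 4).
x = 1 + 21·2 = 43.

43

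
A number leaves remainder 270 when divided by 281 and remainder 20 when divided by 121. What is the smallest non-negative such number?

Write x = 270 + 281·k. Then 281·k ≡ 20 − 270 ≡ 113 (mod 121).
Need 281⁻¹ mod 121. Extended Euclid on (121, 39):
121 = 3×39 + 4
39 = 9×4 + 3
4 = 1×3 + 1
3 = 3×1 + 0
Back-substitute:
1 = 4 − 3
1 = −39 + 10·4
1 = 10·121 − 31·39
281⁻¹ ≡ 90 (mod 121), so k ≡ 90·113 ≡ 6 (mod 121).
x = 270 + 281·6 = 1956.

1956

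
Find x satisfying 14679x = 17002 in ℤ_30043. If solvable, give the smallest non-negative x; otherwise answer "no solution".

17406

First find gcd(14679, 30043):
30043 = 2*14679 + 685
14679 = 21*685 + 294
685 = 2*294 + 97
294 = 3*97 + 3
97 = 32*3 + 1
3 = 3*1 + 0
gcd = 1, so a unique solution mod 30043 exists.
Back-substitute for the Bézout coefficients:
1 = 97 − 32·3
1 = −32·294 + 97·97
1 = 97·685 − 226·294
1 = −226·14679 + 4843·685
1 = 4843·30043 − 9912·14679
So 14679·(-9912) ≡ 1 (mod 30043), giving 14679⁻¹ ≡ 20131.
x ≡ 14679⁻¹·17002 ≡ 20131·17002 ≡ 17406 (mod 30043).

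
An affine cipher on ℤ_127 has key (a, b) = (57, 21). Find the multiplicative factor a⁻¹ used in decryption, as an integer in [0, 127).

78

Apply the Euclidean algorithm to 127 and 57:
127 = 2·57 + 13
57 = 4·13 + 5
13 = 2·5 + 3
5 = 1·3 + 2
3 = 1·2 + 1
2 = 2·1 + 0
gcd = 1, so the inverse exists. Back-substitute:
1 = 3 − 2
1 = −5 + 2·3
1 = 2·13 − 5·5
1 = −5·57 + 22·13
1 = 22·127 − 49·57
Hence 57⁻¹ ≡ -49 ≡ 78 (mod 127).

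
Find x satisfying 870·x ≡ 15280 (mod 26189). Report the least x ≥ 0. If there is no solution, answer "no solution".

First find gcd(870, 26189):
26189 = 30×870 + 89
870 = 9×89 + 69
89 = 1×69 + 20
69 = 3×20 + 9
20 = 2×9 + 2
9 = 4×2 + 1
2 = 2×1 + 0
gcd = 1, so a unique solution mod 26189 exists.
Back-substitute for the Bézout coefficients:
1 = 9 − 4·2
1 = −4·20 + 9·9
1 = 9·69 − 31·20
1 = −31·89 + 40·69
1 = 40·870 − 391·89
1 = −391·26189 + 11770·870
So 870·(11770) ≡ 1 (mod 26189), giving 870⁻¹ ≡ 11770.
x ≡ 870⁻¹·15280 ≡ 11770·15280 ≡ 5737 (mod 26189).

5737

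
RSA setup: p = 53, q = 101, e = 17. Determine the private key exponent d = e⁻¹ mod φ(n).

2753

φ(n) = (p−1)(q−1) = 52·100 = 5200.
Need d with 17·d ≡ 1 (mod 5200). Apply the extended Euclidean algorithm:
5200 = 305×17 + 15
17 = 1×15 + 2
15 = 7×2 + 1
2 = 2×1 + 0
Back-substitute:
1 = 15 − 7·2
1 = −7·17 + 8·15
1 = 8·5200 − 2447·17
So 17·(-2447) ≡ 1 (mod 5200), hence d ≡ -2447 ≡ 2753 (mod 5200).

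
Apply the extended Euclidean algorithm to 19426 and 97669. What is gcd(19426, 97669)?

11

Euclidean algorithm:
97669 = 5*19426 + 539
19426 = 36*539 + 22
539 = 24*22 + 11
22 = 2*11 + 0
gcd(19426, 97669) = 11.
Express as a combination:
11 = 539 − 24·22
11 = −24·19426 + 865·539
11 = 865·97669 − 4349·19426
So 11 = (865)·97669 + (-4349)·19426.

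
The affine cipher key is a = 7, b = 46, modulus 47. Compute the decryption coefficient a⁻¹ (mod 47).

Apply the Euclidean algorithm to 47 and 7:
47 = 6*7 + 5
7 = 1*5 + 2
5 = 2*2 + 1
2 = 2*1 + 0
Since gcd(7, 47) = 1, back-substitute to write 1 as a combination:
1 = 5 − 2·2
1 = −2·7 + 3·5
1 = 3·47 − 20·7
So 7·(-20) ≡ 1 (mod 47), and -20 ≡ 27 (mod 47).

27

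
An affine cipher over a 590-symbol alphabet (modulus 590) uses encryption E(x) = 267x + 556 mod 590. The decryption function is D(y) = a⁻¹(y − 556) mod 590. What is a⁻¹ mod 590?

Run Euclid on (590, 267):
590 = 2·267 + 56
267 = 4·56 + 43
56 = 1·43 + 13
43 = 3·13 + 4
13 = 3·4 + 1
4 = 4·1 + 0
The gcd is 1. Working backward:
1 = 13 − 3·4
1 = −3·43 + 10·13
1 = 10·56 − 13·43
1 = −13·267 + 62·56
1 = 62·590 − 137·267
So 267·(-137) ≡ 1 (mod 590), and -137 ≡ 453 (mod 590).

453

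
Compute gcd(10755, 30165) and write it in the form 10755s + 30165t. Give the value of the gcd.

15

Apply Euclid's algorithm to 30165 and 10755:
30165 = 2×10755 + 8655
10755 = 1×8655 + 2100
8655 = 4×2100 + 255
2100 = 8×255 + 60
255 = 4×60 + 15
60 = 4×15 + 0
gcd(10755, 30165) = 15.
Working backward:
15 = 255 − 4·60
15 = −4·2100 + 33·255
15 = 33·8655 − 136·2100
15 = −136·10755 + 169·8655
15 = 169·30165 − 474·10755
So 15 = (169)·30165 + (-474)·10755.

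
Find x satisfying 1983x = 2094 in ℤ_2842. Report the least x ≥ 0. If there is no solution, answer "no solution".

First find gcd(1983, 2842):
2842 = 1·1983 + 859
1983 = 2·859 + 265
859 = 3·265 + 64
265 = 4·64 + 9
64 = 7·9 + 1
9 = 9·1 + 0
gcd = 1, so a unique solution mod 2842 exists.
Back-substitute for the Bézout coefficients:
1 = 64 − 7·9
1 = −7·265 + 29·64
1 = 29·859 − 94·265
1 = −94·1983 + 217·859
1 = 217·2842 − 311·1983
So 1983·(-311) ≡ 1 (mod 2842), giving 1983⁻¹ ≡ 2531.
x ≡ 1983⁻¹·2094 ≡ 2531·2094 ≡ 2426 (mod 2842).

2426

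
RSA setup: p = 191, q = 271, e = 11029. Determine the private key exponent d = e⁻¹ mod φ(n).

34369

φ(n) = (p−1)(q−1) = 190·270 = 51300.
Need d with 11029·d ≡ 1 (mod 51300). Apply the extended Euclidean algorithm:
51300 = 4×11029 + 7184
11029 = 1×7184 + 3845
7184 = 1×3845 + 3339
3845 = 1×3339 + 506
3339 = 6×506 + 303
506 = 1×303 + 203
303 = 1×203 + 100
203 = 2×100 + 3
100 = 33×3 + 1
3 = 3×1 + 0
Back-substitute:
1 = 100 − 33·3
1 = −33·203 + 67·100
1 = 67·303 − 100·203
1 = −100·506 + 167·303
1 = 167·3339 − 1102·506
1 = −1102·3845 + 1269·3339
1 = 1269·7184 − 2371·3845
1 = −2371·11029 + 3640·7184
1 = 3640·51300 − 16931·11029
So 11029·(-16931) ≡ 1 (mod 51300), hence d ≡ -16931 ≡ 34369 (mod 51300).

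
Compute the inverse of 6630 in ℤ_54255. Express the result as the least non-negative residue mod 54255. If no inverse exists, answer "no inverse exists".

Compute gcd(6630, 54255):
54255 = 8×6630 + 1215
6630 = 5×1215 + 555
1215 = 2×555 + 105
555 = 5×105 + 30
105 = 3×30 + 15
30 = 2×15 + 0
The gcd is 15, not 1, hence no inverse exists.

no inverse exists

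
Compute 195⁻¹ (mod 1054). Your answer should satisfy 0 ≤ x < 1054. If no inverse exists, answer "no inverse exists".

gcd(1054, 195) by repeated division:
1054 = 5·195 + 79
195 = 2·79 + 37
79 = 2·37 + 5
37 = 7·5 + 2
5 = 2·2 + 1
2 = 2·1 + 0
gcd = 1, so the inverse exists. Back-substitute:
1 = 5 − 2·2
1 = −2·37 + 15·5
1 = 15·79 − 32·37
1 = −32·195 + 79·79
1 = 79·1054 − 427·195
Hence 195⁻¹ ≡ -427 ≡ 627 (mod 1054).

627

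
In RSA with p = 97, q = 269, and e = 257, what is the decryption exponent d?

φ(n) = (p−1)(q−1) = 96·268 = 25728.
Need d with 257·d ≡ 1 (mod 25728). Apply the extended Euclidean algorithm:
25728 = 100×257 + 28
257 = 9×28 + 5
28 = 5×5 + 3
5 = 1×3 + 2
3 = 1×2 + 1
2 = 2×1 + 0
Back-substitute:
1 = 3 − 2
1 = −5 + 2·3
1 = 2·28 − 11·5
1 = −11·257 + 101·28
1 = 101·25728 − 10111·257
So 257·(-10111) ≡ 1 (mod 25728), hence d ≡ -10111 ≡ 15617 (mod 25728).

15617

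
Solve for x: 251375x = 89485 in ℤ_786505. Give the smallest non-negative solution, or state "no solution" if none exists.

First find gcd(251375, 786505):
786505 = 3·251375 + 32380
251375 = 7·32380 + 24715
32380 = 1·24715 + 7665
24715 = 3·7665 + 1720
7665 = 4·1720 + 785
1720 = 2·785 + 150
785 = 5·150 + 35
150 = 4·35 + 10
35 = 3·10 + 5
10 = 2·5 + 0
gcd = 5 and 5 | 89485, so solutions exist. Divide through by 5: 50275x ≡ 17897 (mod 157301).
Now find 50275⁻¹ mod 157301:
157301 = 3·50275 + 6476
50275 = 7·6476 + 4943
6476 = 1·4943 + 1533
4943 = 3·1533 + 344
1533 = 4·344 + 157
344 = 2·157 + 30
157 = 5·30 + 7
30 = 4·7 + 2
7 = 3·2 + 1
2 = 2·1 + 0
Back-substitute:
1 = 7 − 3·2
1 = −3·30 + 13·7
1 = 13·157 − 68·30
1 = −68·344 + 149·157
1 = 149·1533 − 664·344
1 = −664·4943 + 2141·1533
1 = 2141·6476 − 2805·4943
1 = −2805·50275 + 21776·6476
1 = 21776·157301 − 68133·50275
So 50275·(-68133) ≡ 1 (mod 157301), i.e. 50275⁻¹ ≡ 89168.
Then x ≡ 89168·17897 ≡ 21051 (mod 157301); the smallest non-negative solution is x = 21051.

21051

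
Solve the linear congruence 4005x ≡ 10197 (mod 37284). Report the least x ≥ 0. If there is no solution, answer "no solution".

6817

First find gcd(4005, 37284):
37284 = 9·4005 + 1239
4005 = 3·1239 + 288
1239 = 4·288 + 87
288 = 3·87 + 27
87 = 3·27 + 6
27 = 4·6 + 3
6 = 2·3 + 0
gcd = 3 and 3 | 10197, so solutions exist. Divide through by 3: 1335x ≡ 3399 (mod 12428).
Now find 1335⁻¹ mod 12428:
12428 = 9×1335 + 413
1335 = 3×413 + 96
413 = 4×96 + 29
96 = 3×29 + 9
29 = 3×9 + 2
9 = 4×2 + 1
2 = 2×1 + 0
Back-substitute:
1 = 9 − 4·2
1 = −4·29 + 13·9
1 = 13·96 − 43·29
1 = −43·413 + 185·96
1 = 185·1335 − 598·413
1 = −598·12428 + 5567·1335
So 1335⁻¹ ≡ 5567 (mod 12428).
Then x ≡ 5567·3399 ≡ 6817 (mod 12428); the smallest non-negative solution is x = 6817.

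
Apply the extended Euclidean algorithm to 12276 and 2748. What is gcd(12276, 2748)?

Euclidean algorithm:
12276 = 4*2748 + 1284
2748 = 2*1284 + 180
1284 = 7*180 + 24
180 = 7*24 + 12
24 = 2*12 + 0
gcd(12276, 2748) = 12.
Back-substituting:
12 = 180 − 7·24
12 = −7·1284 + 50·180
12 = 50·2748 − 107·1284
12 = −107·12276 + 478·2748
So 12 = (-107)·12276 + (478)·2748.

12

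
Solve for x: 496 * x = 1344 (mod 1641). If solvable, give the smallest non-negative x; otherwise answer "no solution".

585

First find gcd(496, 1641):
1641 = 3·496 + 153
496 = 3·153 + 37
153 = 4·37 + 5
37 = 7·5 + 2
5 = 2·2 + 1
2 = 2·1 + 0
gcd = 1, so a unique solution mod 1641 exists.
Back-substitute for the Bézout coefficients:
1 = 5 − 2·2
1 = −2·37 + 15·5
1 = 15·153 − 62·37
1 = −62·496 + 201·153
1 = 201·1641 − 665·496
So 496·(-665) ≡ 1 (mod 1641), giving 496⁻¹ ≡ 976.
x ≡ 496⁻¹·1344 ≡ 976·1344 ≡ 585 (mod 1641).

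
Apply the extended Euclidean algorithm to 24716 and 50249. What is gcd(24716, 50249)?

Apply Euclid's algorithm to 50249 and 24716:
50249 = 2×24716 + 817
24716 = 30×817 + 206
817 = 3×206 + 199
206 = 1×199 + 7
199 = 28×7 + 3
7 = 2×3 + 1
3 = 3×1 + 0
gcd(24716, 50249) = 1.
Back-substituting:
1 = 7 − 2·3
1 = −2·199 + 57·7
1 = 57·206 − 59·199
1 = −59·817 + 234·206
1 = 234·24716 − 7079·817
1 = −7079·50249 + 14392·24716
So 1 = (-7079)·50249 + (14392)·24716.

1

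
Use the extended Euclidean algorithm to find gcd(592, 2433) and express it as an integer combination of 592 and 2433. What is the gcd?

Apply Euclid's algorithm to 2433 and 592:
2433 = 4*592 + 65
592 = 9*65 + 7
65 = 9*7 + 2
7 = 3*2 + 1
2 = 2*1 + 0
gcd(592, 2433) = 1.
Working backward:
1 = 7 − 3·2
1 = −3·65 + 28·7
1 = 28·592 − 255·65
1 = −255·2433 + 1048·592
So 1 = (-255)·2433 + (1048)·592.

1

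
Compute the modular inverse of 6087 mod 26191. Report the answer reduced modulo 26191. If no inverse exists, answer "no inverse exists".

17977

Run Euclid on (26191, 6087):
26191 = 4·6087 + 1843
6087 = 3·1843 + 558
1843 = 3·558 + 169
558 = 3·169 + 51
169 = 3·51 + 16
51 = 3·16 + 3
16 = 5·3 + 1
3 = 3·1 + 0
Since gcd(6087, 26191) = 1, back-substitute to write 1 as a combination:
1 = 16 − 5·3
1 = −5·51 + 16·16
1 = 16·169 − 53·51
1 = −53·558 + 175·169
1 = 175·1843 − 578·558
1 = −578·6087 + 1909·1843
1 = 1909·26191 − 8214·6087
Hence 6087⁻¹ ≡ -8214 ≡ 17977 (mod 26191).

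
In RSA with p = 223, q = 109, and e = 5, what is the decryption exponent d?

φ(n) = (p−1)(q−1) = 222·108 = 23976.
Need d with 5·d ≡ 1 (mod 23976). Apply the extended Euclidean algorithm:
23976 = 4795*5 + 1
5 = 5*1 + 0
Back-substitute:
1 = 23976 − 4795·5
So 5·(-4795) ≡ 1 (mod 23976), hence d ≡ -4795 ≡ 19181 (mod 23976).

19181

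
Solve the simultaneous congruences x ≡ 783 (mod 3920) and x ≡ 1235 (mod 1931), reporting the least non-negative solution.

3685583

Write x = 783 + 3920·k. Then 3920·k ≡ 1235 − 783 ≡ 452 (mod 1931).
Need 3920⁻¹ mod 1931. Extended Euclid on (1931, 58):
1931 = 33*58 + 17
58 = 3*17 + 7
17 = 2*7 + 3
7 = 2*3 + 1
3 = 3*1 + 0
Back-substitute:
1 = 7 − 2·3
1 = −2·17 + 5·7
1 = 5·58 − 17·17
1 = −17·1931 + 566·58
3920⁻¹ ≡ 566 (mod 1931), so k ≡ 566·452 ≡ 940 (mod 1931).
x = 783 + 3920·940 = 3685583.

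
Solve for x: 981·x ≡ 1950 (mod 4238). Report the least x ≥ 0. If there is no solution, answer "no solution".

First find gcd(981, 4238):
4238 = 4×981 + 314
981 = 3×314 + 39
314 = 8×39 + 2
39 = 19×2 + 1
2 = 2×1 + 0
gcd = 1, so a unique solution mod 4238 exists.
Back-substitute for the Bézout coefficients:
1 = 39 − 19·2
1 = −19·314 + 153·39
1 = 153·981 − 478·314
1 = −478·4238 + 2065·981
So 981·(2065) ≡ 1 (mod 4238), giving 981⁻¹ ≡ 2065.
x ≡ 981⁻¹·1950 ≡ 2065·1950 ≡ 650 (mod 4238).

650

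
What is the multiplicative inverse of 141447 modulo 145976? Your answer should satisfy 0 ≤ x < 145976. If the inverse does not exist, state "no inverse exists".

35519

Extended Euclidean algorithm:
145976 = 1×141447 + 4529
141447 = 31×4529 + 1048
4529 = 4×1048 + 337
1048 = 3×337 + 37
337 = 9×37 + 4
37 = 9×4 + 1
4 = 4×1 + 0
gcd = 1, so the inverse exists. Back-substitute:
1 = 37 − 9·4
1 = −9·337 + 82·37
1 = 82·1048 − 255·337
1 = −255·4529 + 1102·1048
1 = 1102·141447 − 34417·4529
1 = −34417·145976 + 35519·141447
So 141447·35519 ≡ 1 (mod 145976).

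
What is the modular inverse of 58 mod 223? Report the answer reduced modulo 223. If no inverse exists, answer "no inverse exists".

50

Extended Euclidean algorithm:
223 = 3×58 + 49
58 = 1×49 + 9
49 = 5×9 + 4
9 = 2×4 + 1
4 = 4×1 + 0
gcd = 1, so the inverse exists. Back-substitute:
1 = 9 − 2·4
1 = −2·49 + 11·9
1 = 11·58 − 13·49
1 = −13·223 + 50·58
So 58·50 ≡ 1 (mod 223).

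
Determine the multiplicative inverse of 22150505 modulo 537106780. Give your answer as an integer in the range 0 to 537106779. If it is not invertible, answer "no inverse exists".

Euclidean algorithm on 537106780, 22150505:
537106780 = 24×22150505 + 5494660
22150505 = 4×5494660 + 171865
5494660 = 31×171865 + 166845
171865 = 1×166845 + 5020
166845 = 33×5020 + 1185
5020 = 4×1185 + 280
1185 = 4×280 + 65
280 = 4×65 + 20
65 = 3×20 + 5
20 = 4×5 + 0
The gcd is 5, not 1, hence no inverse exists.

no inverse exists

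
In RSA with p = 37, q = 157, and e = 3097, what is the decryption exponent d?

2089

φ(n) = (p−1)(q−1) = 36·156 = 5616.
Need d with 3097·d ≡ 1 (mod 5616). Apply the extended Euclidean algorithm:
5616 = 1*3097 + 2519
3097 = 1*2519 + 578
2519 = 4*578 + 207
578 = 2*207 + 164
207 = 1*164 + 43
164 = 3*43 + 35
43 = 1*35 + 8
35 = 4*8 + 3
8 = 2*3 + 2
3 = 1*2 + 1
2 = 2*1 + 0
Back-substitute:
1 = 3 − 2
1 = −8 + 3·3
1 = 3·35 − 13·8
1 = −13·43 + 16·35
1 = 16·164 − 61·43
1 = −61·207 + 77·164
1 = 77·578 − 215·207
1 = −215·2519 + 937·578
1 = 937·3097 − 1152·2519
1 = −1152·5616 + 2089·3097
So 3097·2089 ≡ 1 (mod 5616), hence d = 2089.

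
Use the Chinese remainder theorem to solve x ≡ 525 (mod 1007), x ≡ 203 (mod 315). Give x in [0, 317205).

261338

Write x = 525 + 1007·k. Then 1007·k ≡ 203 − 525 ≡ 308 (mod 315).
Need 1007⁻¹ mod 315. Extended Euclid on (315, 62):
315 = 5×62 + 5
62 = 12×5 + 2
5 = 2×2 + 1
2 = 2×1 + 0
Back-substitute:
1 = 5 − 2·2
1 = −2·62 + 25·5
1 = 25·315 − 127·62
1007⁻¹ ≡ 188 (mod 315), so k ≡ 188·308 ≡ 259 (mod 315).
x = 525 + 1007·259 = 261338.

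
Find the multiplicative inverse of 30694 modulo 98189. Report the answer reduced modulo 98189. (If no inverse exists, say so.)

Extended Euclidean algorithm:
98189 = 3*30694 + 6107
30694 = 5*6107 + 159
6107 = 38*159 + 65
159 = 2*65 + 29
65 = 2*29 + 7
29 = 4*7 + 1
7 = 7*1 + 0
The gcd is 1. Working backward:
1 = 29 − 4·7
1 = −4·65 + 9·29
1 = 9·159 − 22·65
1 = −22·6107 + 845·159
1 = 845·30694 − 4247·6107
1 = −4247·98189 + 13586·30694
So 30694·13586 ≡ 1 (mod 98189).

13586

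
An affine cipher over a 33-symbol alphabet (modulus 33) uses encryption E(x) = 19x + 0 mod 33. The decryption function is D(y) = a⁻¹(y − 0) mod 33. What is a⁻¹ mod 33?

7

Run Euclid on (33, 19):
33 = 1*19 + 14
19 = 1*14 + 5
14 = 2*5 + 4
5 = 1*4 + 1
4 = 4*1 + 0
Since gcd(19, 33) = 1, back-substitute to write 1 as a combination:
1 = 5 − 4
1 = −14 + 3·5
1 = 3·19 − 4·14
1 = −4·33 + 7·19
So 19·7 ≡ 1 (mod 33).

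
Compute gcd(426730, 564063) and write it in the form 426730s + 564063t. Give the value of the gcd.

1

Euclidean algorithm:
564063 = 1·426730 + 137333
426730 = 3·137333 + 14731
137333 = 9·14731 + 4754
14731 = 3·4754 + 469
4754 = 10·469 + 64
469 = 7·64 + 21
64 = 3·21 + 1
21 = 21·1 + 0
gcd(426730, 564063) = 1.
Express as a combination:
1 = 64 − 3·21
1 = −3·469 + 22·64
1 = 22·4754 − 223·469
1 = −223·14731 + 691·4754
1 = 691·137333 − 6442·14731
1 = −6442·426730 + 20017·137333
1 = 20017·564063 − 26459·426730
So 1 = (20017)·564063 + (-26459)·426730.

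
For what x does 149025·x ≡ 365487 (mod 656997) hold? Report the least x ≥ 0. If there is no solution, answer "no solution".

144954

First find gcd(149025, 656997):
656997 = 4·149025 + 60897
149025 = 2·60897 + 27231
60897 = 2·27231 + 6435
27231 = 4·6435 + 1491
6435 = 4·1491 + 471
1491 = 3·471 + 78
471 = 6·78 + 3
78 = 26·3 + 0
gcd = 3 and 3 | 365487, so solutions exist. Divide through by 3: 49675x ≡ 121829 (mod 218999).
Now find 49675⁻¹ mod 218999:
218999 = 4×49675 + 20299
49675 = 2×20299 + 9077
20299 = 2×9077 + 2145
9077 = 4×2145 + 497
2145 = 4×497 + 157
497 = 3×157 + 26
157 = 6×26 + 1
26 = 26×1 + 0
Back-substitute:
1 = 157 − 6·26
1 = −6·497 + 19·157
1 = 19·2145 − 82·497
1 = −82·9077 + 347·2145
1 = 347·20299 − 776·9077
1 = −776·49675 + 1899·20299
1 = 1899·218999 − 8372·49675
So 49675·(-8372) ≡ 1 (mod 218999), i.e. 49675⁻¹ ≡ 210627.
Then x ≡ 210627·121829 ≡ 144954 (mod 218999); the smallest non-negative solution is x = 144954.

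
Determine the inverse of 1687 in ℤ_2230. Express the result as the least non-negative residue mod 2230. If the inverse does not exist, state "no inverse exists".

Apply the Euclidean algorithm to 2230 and 1687:
2230 = 1·1687 + 543
1687 = 3·543 + 58
543 = 9·58 + 21
58 = 2·21 + 16
21 = 1·16 + 5
16 = 3·5 + 1
5 = 5·1 + 0
gcd = 1, so the inverse exists. Back-substitute:
1 = 16 − 3·5
1 = −3·21 + 4·16
1 = 4·58 − 11·21
1 = −11·543 + 103·58
1 = 103·1687 − 320·543
1 = −320·2230 + 423·1687
So 1687·423 ≡ 1 (mod 2230).

423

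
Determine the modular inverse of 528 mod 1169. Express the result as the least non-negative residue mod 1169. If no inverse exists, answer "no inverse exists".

Apply the Euclidean algorithm to 1169 and 528:
1169 = 2*528 + 113
528 = 4*113 + 76
113 = 1*76 + 37
76 = 2*37 + 2
37 = 18*2 + 1
2 = 2*1 + 0
Since gcd(528, 1169) = 1, back-substitute to write 1 as a combination:
1 = 37 − 18·2
1 = −18·76 + 37·37
1 = 37·113 − 55·76
1 = −55·528 + 257·113
1 = 257·1169 − 569·528
So 528·(-569) ≡ 1 (mod 1169), and -569 ≡ 600 (mod 1169).

600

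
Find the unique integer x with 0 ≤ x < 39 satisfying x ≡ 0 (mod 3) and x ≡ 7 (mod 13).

Write x = 0 + 3·k. Then 3·k ≡ 7 − 0 ≡ 7 (mod 13).
Need 3⁻¹ mod 13. Extended Euclid on (13, 3):
13 = 4*3 + 1
3 = 3*1 + 0
Back-substitute:
1 = 13 − 4·3
3⁻¹ ≡ 9 (mod 13), so k ≡ 9·7 ≡ 11 (mod 13).
x = 0 + 3·11 = 33.

33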